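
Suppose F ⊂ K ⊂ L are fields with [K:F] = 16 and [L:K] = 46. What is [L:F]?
[L:F] = 736

The tower law says that for any tower of field extensions F ⊂ K ⊂ L with finite degrees, [L:F] = [L:K] · [K:F]. Here this gives [L:F] = 46 · 16 = 736.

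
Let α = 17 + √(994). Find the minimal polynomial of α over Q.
m_α(x) = x^2 - 34x - 705

From α - 17 = √(994), squaring gives (α - 17)^2 = 994, i.e. α^2 - 34α + 289 = 994, so α^2 - 34α - 705 = 0. The discriminant of x^2 - 34x - 705 is (-34)^2 - 4·(-705) = 1156 + 2820 = 3976, and 4·(994) is not a perfect square in Q since 994 is squarefree and ≠ 1. Hence x^2 - 34x - 705 is irreducible over Q and is the minimal polynomial of α.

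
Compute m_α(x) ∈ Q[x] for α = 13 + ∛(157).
m_α(x) = x^3 - 39x^2 + 507x - 2354

Set β = α - 13 = ∛(157), so β^3 = 157. Then (α - 13)^3 - 157 = 0, i.e. α is a root of g(x) = (x - 13)^3 - 157 = x^3 - 39x^2 + 507x - 2354. Since g(x) = h(x - 13) where h(x) = x^3 - 157, and h is irreducible over Q (because 157 is not a perfect cube, so h has no rational root, and a monic cubic with no rational root is irreducible), g is also irreducible (irreducibility is preserved under the substitution x → x - 13). Hence m_α(x) = x^3 - 39x^2 + 507x - 2354.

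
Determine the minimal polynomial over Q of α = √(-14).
m_α(x) = x^2 + 14

α satisfies α^2 + 14 = 0, so x^2 + 14 annihilates α. Since d = -14 is squarefree and ≠ 1, it is not a perfect square in Q, so x^2 + 14 has no rational root and is therefore irreducible over Q (a degree-2 polynomial over a field is irreducible iff it has no root). Hence m_α(x) = x^2 + 14.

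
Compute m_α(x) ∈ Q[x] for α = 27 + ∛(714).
m_α(x) = x^3 - 81x^2 + 2187x - 20397

Set β = α - 27 = ∛(714), so β^3 = 714. Then (α - 27)^3 - 714 = 0, i.e. α is a root of g(x) = (x - 27)^3 - 714 = x^3 - 81x^2 + 2187x - 20397. Since g(x) = h(x - 27) where h(x) = x^3 - 714, and h is irreducible over Q (because 714 is not a perfect cube, so h has no rational root, and a monic cubic with no rational root is irreducible), g is also irreducible (irreducibility is preserved under the substitution x → x - 27). Hence m_α(x) = x^3 - 81x^2 + 2187x - 20397.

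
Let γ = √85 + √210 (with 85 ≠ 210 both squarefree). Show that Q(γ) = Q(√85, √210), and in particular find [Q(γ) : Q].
[Q(γ) : Q] = 4 (equivalently, Q(γ) = Q(√85, √210))

Obviously Q(γ) ⊆ Q(√85, √210), and [Q(√85, √210):Q] = 4 (since 85, 210 are distinct squarefree integers > 1 with 17850 not a perfect square). To show equality we compute the minimal polynomial of γ. From γ = √85 + √210: γ^2 = 85 + 2√(17850) + 210 = 295 + 2√(17850), so γ^2 - 295 = 2√(17850); squaring, (γ^2 - 295)^2 = 4·17850, i.e. γ^4 - 590γ^2 + 87025 - 71400 = 0, i.e. γ^4 - 590γ^2 + 15625 = 0. So γ is a root of x^4 - 590x^2 + 15625. This polynomial is irreducible over Q: it has no rational root (each ±√85 ± √210 is irrational), and any factorization into two quadratics over Q would force √(17850) ∈ Q (pairing opposite roots) or √85, √210 ∈ Q (other pairings), all impossible. Hence [Q(γ):Q] = 4 = [Q(√85, √210):Q], so Q(γ) = Q(√85, √210).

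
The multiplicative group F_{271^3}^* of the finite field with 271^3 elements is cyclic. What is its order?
|F_{271^3}^*| = 19902510

F_{271^3} has 271^3 = 19902511 elements; its multiplicative group consists of all nonzero elements, so |F_{271^3}^*| = 19902511 - 1 = 19902510. (It is cyclic since any finite subgroup of the multiplicative group of a field is cyclic.)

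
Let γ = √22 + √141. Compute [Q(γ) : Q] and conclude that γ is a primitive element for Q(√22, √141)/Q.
[Q(γ) : Q] = 4 (equivalently, Q(γ) = Q(√22, √141))

Obviously Q(γ) ⊆ Q(√22, √141), and [Q(√22, √141):Q] = 4 (since 22, 141 are distinct squarefree integers > 1 with 3102 not a perfect square). To show equality we compute the minimal polynomial of γ. From γ = √22 + √141: γ^2 = 22 + 2√(3102) + 141 = 163 + 2√(3102), so γ^2 - 163 = 2√(3102); squaring, (γ^2 - 163)^2 = 4·3102, i.e. γ^4 - 326γ^2 + 26569 - 12408 = 0, i.e. γ^4 - 326γ^2 + 14161 = 0. So γ is a root of x^4 - 326x^2 + 14161. This polynomial is irreducible over Q: it has no rational root (each ±√22 ± √141 is irrational), and any factorization into two quadratics over Q would force √(3102) ∈ Q (pairing opposite roots) or √22, √141 ∈ Q (other pairings), all impossible. Hence [Q(γ):Q] = 4 = [Q(√22, √141):Q], so Q(γ) = Q(√22, √141).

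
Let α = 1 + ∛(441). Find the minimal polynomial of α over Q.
m_α(x) = x^3 - 3x^2 + 3x - 442

Set β = α - 1 = ∛(441), so β^3 = 441. Then (α - 1)^3 - 441 = 0, i.e. α is a root of g(x) = (x - 1)^3 - 441 = x^3 - 3x^2 + 3x - 442. Since g(x) = h(x - 1) where h(x) = x^3 - 441, and h is irreducible over Q (because 441 is not a perfect cube, so h has no rational root, and a monic cubic with no rational root is irreducible), g is also irreducible (irreducibility is preserved under the substitution x → x - 1). Hence m_α(x) = x^3 - 3x^2 + 3x - 442.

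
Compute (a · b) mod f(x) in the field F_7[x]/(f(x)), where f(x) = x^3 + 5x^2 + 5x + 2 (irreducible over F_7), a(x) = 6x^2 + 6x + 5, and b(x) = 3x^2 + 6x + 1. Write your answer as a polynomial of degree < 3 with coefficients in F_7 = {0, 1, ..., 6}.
a · b ≡ 5x (mod f(x))

Multiply in F_7[x]: a(x)·b(x) = (6x^2 + 6x + 5)·(3x^2 + 6x + 1) = 4x^4 + 5x^3 + x^2 + x + 5. This has degree ≥ 3, so divide by f(x) over F_7: 4x^4 + 5x^3 + x^2 + x + 5 = (4x + 6)·(x^3 + 5x^2 + 5x + 2) + (5x). Hence a·b ≡ 5x (mod f). (F_7[x]/(f) is a field with 7^3 = 343 elements since f is irreducible of degree 3.)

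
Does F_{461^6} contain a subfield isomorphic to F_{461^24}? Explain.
No: F_{461^24} is not a subfield of F_{461^6}

F_{p^m} embeds in F_{p^n} iff m | n. Here 24 ∤ 6 (since 6 = 0·24 + 6 with remainder 6 ≠ 0), so F_{461^24} is not a subfield of F_{461^6}. Equivalently: if it were, the tower law would give 24 = [F_{461^24}:F_461] dividing [F_{461^6}:F_461] = 6, contradiction.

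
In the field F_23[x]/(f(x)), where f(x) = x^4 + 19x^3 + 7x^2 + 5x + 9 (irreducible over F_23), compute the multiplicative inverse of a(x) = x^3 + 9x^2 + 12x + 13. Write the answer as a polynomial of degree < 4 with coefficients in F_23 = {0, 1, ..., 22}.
a(x)^(-1) ≡ 2x^2 + 14x + 3 (mod f(x))

Since f is irreducible over F_23, F_23[x]/(f) is a field and a(x) ≠ 0 has an inverse. Apply the extended Euclidean algorithm to f(x) and a(x) in F_23[x]: f(x) = (x + 10)·a(x) + (20x^2 + 10x + 17);  a(x) = (15x + 1)·(20x^2 + 10x + 17) + (19). The last nonzero remainder is the constant 19 = gcd(f, a) in F_23. Back-substituting through the division chain expresses 19 = s(x)·a(x) + t(x)·f(x) with s(x) ≡ 15x^2 + 13x + 11 (mod f), so (15x^2 + 13x + 11)·a(x) ≡ 19 (mod f). Multiplying by 19^(-1) ≡ 17 in F_23 gives a(x)^(-1) ≡ 17·(15x^2 + 13x + 11) ≡ 2x^2 + 14x + 3 (mod f). Check: (x^3 + 9x^2 + 12x + 13)·(2x^2 + 14x + 3) = 2x^5 + 9x^4 + 15x^3 + 14x^2 + 11x + 16 ≡ 1 (mod x^4 + 19x^3 + 7x^2 + 5x + 9).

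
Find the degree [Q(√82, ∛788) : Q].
[Q(√82, ∛788) : Q] = 6

Let L = Q(√82, ∛788). Since Q(√82) ⊂ L and [Q(√82):Q] = 2, the tower law gives 2 | [L:Q]. Likewise Q(∛788) ⊂ L with [Q(∛788):Q] = 3 (because 788 is not a perfect cube), so 3 | [L:Q]. As gcd(2,3) = 1, [L:Q] is divisible by 6. Conversely L is generated over Q by √82 and ∛788, so [L:Q] ≤ 2·3 = 6. Therefore [Q(√82, ∛788) : Q] = 6.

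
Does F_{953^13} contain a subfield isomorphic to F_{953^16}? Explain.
No: F_{953^16} is not a subfield of F_{953^13}

F_{p^m} embeds in F_{p^n} iff m | n. Here 16 ∤ 13 (since 13 = 0·16 + 13 with remainder 13 ≠ 0), so F_{953^16} is not a subfield of F_{953^13}. Equivalently: if it were, the tower law would give 16 = [F_{953^16}:F_953] dividing [F_{953^13}:F_953] = 13, contradiction.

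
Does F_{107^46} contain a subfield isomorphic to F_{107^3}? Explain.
No: F_{107^3} is not a subfield of F_{107^46}

F_{p^m} embeds in F_{p^n} iff m | n. Here 3 ∤ 46 (since 46 = 15·3 + 1 with remainder 1 ≠ 0), so F_{107^3} is not a subfield of F_{107^46}. Equivalently: if it were, the tower law would give 3 = [F_{107^3}:F_107] dividing [F_{107^46}:F_107] = 46, contradiction.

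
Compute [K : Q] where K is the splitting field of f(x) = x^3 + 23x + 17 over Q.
[K : Q] = 6

By the rational root test, any rational root of the monic integer polynomial f(x) = x^3 + 23x + 17 must be an integer dividing the constant term 17, i.e. one of ±{1, 17}. Evaluating: f(1) = 41, f(-1) = -7, f(17) = 5321, f(-17) = -5287; none is 0, so f has no rational root and is therefore irreducible over Q (a cubic with no linear factor over a field is irreducible). For an irreducible cubic, the Galois group is A_3 or S_3 according as the discriminant disc(f) = -4a^3 - 27b^2 = -4·(23)^3 - 27·(17)^2 = -56471 is or is not a square in Q. Here disc(f) = -56471 is not a perfect square in Q, so the Galois group of f over Q is not contained in A_3 and must be all of S_3. The splitting field has degree |S_3| = 6 over Q, so [K : Q] = 6.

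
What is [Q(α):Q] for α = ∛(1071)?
[Q(α):Q] = 3

The minimal polynomial of α is x^3 - 1071, irreducible over Q since 1071 is not a perfect cube (so x^3 - 1071 has no rational root). Hence [Q(α):Q] = deg(m_α) = 3.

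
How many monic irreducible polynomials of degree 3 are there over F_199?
There are 2626800 monic irreducible polynomials of degree 3 over F_199

Each element of F_{199^3} that lies in no proper subfield is a root of exactly one monic irreducible of degree 3 over F_199, and each such polynomial has 3 distinct roots in F_{199^3}. By Möbius inversion the count is N_199(3) = (1/3) Σ_{d|3} μ(3/d) · 199^d = (1/3)(μ(3)·199^1 + μ(1)·199^3) = 7880400/3 = 2626800.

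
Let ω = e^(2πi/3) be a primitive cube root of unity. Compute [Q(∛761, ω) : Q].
[Q(∛761, ω) : Q] = 6

[Q(∛761):Q] = 3 (min poly x^3 - 761, irreducible since 761 is not a perfect cube). [Q(ω):Q] = 2 (min poly x^2 + x + 1). Since Q(∛761) ⊂ R and ω ∉ R, we have ω ∉ Q(∛761), so x^2 + x + 1 remains irreducible over Q(∛761) and [Q(∛761, ω) : Q(∛761)] = 2. By the tower law, [Q(∛761, ω) : Q] = 3 · 2 = 6. (In fact Q(∛761, ω) is the splitting field of x^3 - 761 over Q.)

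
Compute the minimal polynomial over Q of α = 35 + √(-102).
m_α(x) = x^2 - 70x + 1327

From α - 35 = √(-102), squaring gives (α - 35)^2 = -102, i.e. α^2 - 70α + 1225 = -102, so α^2 - 70α + 1327 = 0. The discriminant of x^2 - 70x + 1327 is (-70)^2 - 4·(1327) = 4900 - 5308 = -408, and 4·(-102) is not a perfect square in Q since -102 is squarefree and ≠ 1. Hence x^2 - 70x + 1327 is irreducible over Q and is the minimal polynomial of α.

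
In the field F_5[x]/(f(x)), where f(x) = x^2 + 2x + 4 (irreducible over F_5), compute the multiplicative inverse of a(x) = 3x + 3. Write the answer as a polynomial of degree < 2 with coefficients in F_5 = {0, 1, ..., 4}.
a(x)^(-1) ≡ x + 1 (mod f(x))

Since f is irreducible over F_5, F_5[x]/(f) is a field and a(x) ≠ 0 has an inverse. Apply the extended Euclidean algorithm to f(x) and a(x) in F_5[x]: f(x) = (2x + 2)·a(x) + (3). The last nonzero remainder is the constant 3 = gcd(f, a) in F_5. Back-substituting through the division chain expresses 3 = s(x)·a(x) + t(x)·f(x) with s(x) ≡ 3x + 3 (mod f), so (3x + 3)·a(x) ≡ 3 (mod f). Multiplying by 3^(-1) ≡ 2 in F_5 gives a(x)^(-1) ≡ 2·(3x + 3) ≡ x + 1 (mod f). Check: (3x + 3)·(x + 1) = 3x^2 + x + 3 ≡ 1 (mod x^2 + 2x + 4).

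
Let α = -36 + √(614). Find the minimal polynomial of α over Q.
m_α(x) = x^2 + 72x + 682

From α + 36 = √(614), squaring gives (α + 36)^2 = 614, i.e. α^2 + 72α + 1296 = 614, so α^2 + 72α + 682 = 0. The discriminant of x^2 + 72x + 682 is (72)^2 - 4·(682) = 5184 - 2728 = 2456, and 4·(614) is not a perfect square in Q since 614 is squarefree and ≠ 1. Hence x^2 + 72x + 682 is irreducible over Q and is the minimal polynomial of α.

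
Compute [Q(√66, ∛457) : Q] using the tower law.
[Q(√66, ∛457) : Q] = 6

Let L = Q(√66, ∛457). Since Q(√66) ⊂ L and [Q(√66):Q] = 2, the tower law gives 2 | [L:Q]. Likewise Q(∛457) ⊂ L with [Q(∛457):Q] = 3 (because 457 is not a perfect cube), so 3 | [L:Q]. As gcd(2,3) = 1, [L:Q] is divisible by 6. Conversely L is generated over Q by √66 and ∛457, so [L:Q] ≤ 2·3 = 6. Therefore [Q(√66, ∛457) : Q] = 6.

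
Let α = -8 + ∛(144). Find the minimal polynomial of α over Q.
m_α(x) = x^3 + 24x^2 + 192x + 368

Set β = α + 8 = ∛(144), so β^3 = 144. Then (α + 8)^3 - 144 = 0, i.e. α is a root of g(x) = (x + 8)^3 - 144 = x^3 + 24x^2 + 192x + 368. Since g(x) = h(x + 8) where h(x) = x^3 - 144, and h is irreducible over Q (because 144 is not a perfect cube, so h has no rational root, and a monic cubic with no rational root is irreducible), g is also irreducible (irreducibility is preserved under the substitution x → x + 8). Hence m_α(x) = x^3 + 24x^2 + 192x + 368.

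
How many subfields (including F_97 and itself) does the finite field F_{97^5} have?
F_{97^5} has 2 subfields

The subfields of F_{p^n} are exactly the fields F_{p^d} for d | n (each is the fixed field of the unique index-d subgroup of Gal(F_{p^n}/F_p) ≅ Z/nZ). The divisors of n = 5 are {1, 5}, giving 2 subfields: F_{97^1}, F_{97^5}.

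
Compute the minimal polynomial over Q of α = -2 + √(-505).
m_α(x) = x^2 + 4x + 509

From α + 2 = √(-505), squaring gives (α + 2)^2 = -505, i.e. α^2 + 4α + 4 = -505, so α^2 + 4α + 509 = 0. The discriminant of x^2 + 4x + 509 is (4)^2 - 4·(509) = 16 - 2036 = -2020, and 4·(-505) is not a perfect square in Q since -505 is squarefree and ≠ 1. Hence x^2 + 4x + 509 is irreducible over Q and is the minimal polynomial of α.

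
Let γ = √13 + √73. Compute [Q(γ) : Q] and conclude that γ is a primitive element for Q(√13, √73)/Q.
[Q(γ) : Q] = 4 (equivalently, Q(γ) = Q(√13, √73))

Obviously Q(γ) ⊆ Q(√13, √73), and [Q(√13, √73):Q] = 4 (since 13, 73 are distinct squarefree integers > 1 with 949 not a perfect square). To show equality we compute the minimal polynomial of γ. From γ = √13 + √73: γ^2 = 13 + 2√(949) + 73 = 86 + 2√(949), so γ^2 - 86 = 2√(949); squaring, (γ^2 - 86)^2 = 4·949, i.e. γ^4 - 172γ^2 + 7396 - 3796 = 0, i.e. γ^4 - 172γ^2 + 3600 = 0. So γ is a root of x^4 - 172x^2 + 3600. This polynomial is irreducible over Q: it has no rational root (each ±√13 ± √73 is irrational), and any factorization into two quadratics over Q would force √(949) ∈ Q (pairing opposite roots) or √13, √73 ∈ Q (other pairings), all impossible. Hence [Q(γ):Q] = 4 = [Q(√13, √73):Q], so Q(γ) = Q(√13, √73).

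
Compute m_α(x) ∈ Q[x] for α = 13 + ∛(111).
m_α(x) = x^3 - 39x^2 + 507x - 2308

Set β = α - 13 = ∛(111), so β^3 = 111. Then (α - 13)^3 - 111 = 0, i.e. α is a root of g(x) = (x - 13)^3 - 111 = x^3 - 39x^2 + 507x - 2308. Since g(x) = h(x - 13) where h(x) = x^3 - 111, and h is irreducible over Q (because 111 is not a perfect cube, so h has no rational root, and a monic cubic with no rational root is irreducible), g is also irreducible (irreducibility is preserved under the substitution x → x - 13). Hence m_α(x) = x^3 - 39x^2 + 507x - 2308.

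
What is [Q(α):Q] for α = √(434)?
[Q(α):Q] = 2

[Q(α):Q] equals the degree of the minimal polynomial of α. Here α^2 = 434 and x^2 - 434 is irreducible (d = 434 is squarefree, ≠ 1, hence not a square), so deg(m_α) = 2. Thus [Q(α):Q] = 2.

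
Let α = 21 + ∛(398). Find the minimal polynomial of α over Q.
m_α(x) = x^3 - 63x^2 + 1323x - 9659

Set β = α - 21 = ∛(398), so β^3 = 398. Then (α - 21)^3 - 398 = 0, i.e. α is a root of g(x) = (x - 21)^3 - 398 = x^3 - 63x^2 + 1323x - 9659. Since g(x) = h(x - 21) where h(x) = x^3 - 398, and h is irreducible over Q (because 398 is not a perfect cube, so h has no rational root, and a monic cubic with no rational root is irreducible), g is also irreducible (irreducibility is preserved under the substitution x → x - 21). Hence m_α(x) = x^3 - 63x^2 + 1323x - 9659.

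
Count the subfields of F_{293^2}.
F_{293^2} has 2 subfields

The subfields of F_{p^n} are exactly the fields F_{p^d} for d | n (each is the fixed field of the unique index-d subgroup of Gal(F_{p^n}/F_p) ≅ Z/nZ). The divisors of n = 2 are {1, 2}, giving 2 subfields: F_{293^1}, F_{293^2}.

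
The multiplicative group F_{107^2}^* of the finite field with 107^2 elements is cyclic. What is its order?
|F_{107^2}^*| = 11448

F_{107^2} has 107^2 = 11449 elements; its multiplicative group consists of all nonzero elements, so |F_{107^2}^*| = 11449 - 1 = 11448. (It is cyclic since any finite subgroup of the multiplicative group of a field is cyclic.)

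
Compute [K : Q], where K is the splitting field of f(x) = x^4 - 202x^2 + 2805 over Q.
[K : Q] = 4

Solving the quadratic in x^2: x^2 = (202 ± √(202^2 - 4·2805))/2 = (202 ± √29584)/2 = (202 ± 172)/2, giving x^2 = 15 or x^2 = 187. So f(x) = (x^2 - 15)(x^2 - 187) and the roots of f are ±√15, ±√187. Hence the splitting field is K = Q(√15, √187). Since 15 and 187 are distinct squarefree integers > 1, their product 2805 is not a perfect square, so √187 ∉ Q(√15). By the tower law [K:Q] = [Q(√15,√187):Q(√15)] · [Q(√15):Q] = 2 · 2 = 4.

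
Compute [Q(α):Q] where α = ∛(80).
[Q(α):Q] = 3

The minimal polynomial of α is x^3 - 80, irreducible over Q since 80 is not a perfect cube (so x^3 - 80 has no rational root). Hence [Q(α):Q] = deg(m_α) = 3.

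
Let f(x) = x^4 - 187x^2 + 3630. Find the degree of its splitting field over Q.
[K : Q] = 4

Solving the quadratic in x^2: x^2 = (187 ± √(187^2 - 4·3630))/2 = (187 ± √20449)/2 = (187 ± 143)/2, giving x^2 = 22 or x^2 = 165. So f(x) = (x^2 - 22)(x^2 - 165) and the roots of f are ±√22, ±√165. Hence the splitting field is K = Q(√22, √165). Since 22 and 165 are distinct squarefree integers > 1, their product 3630 is not a perfect square, so √165 ∉ Q(√22). By the tower law [K:Q] = [Q(√22,√165):Q(√22)] · [Q(√22):Q] = 2 · 2 = 4.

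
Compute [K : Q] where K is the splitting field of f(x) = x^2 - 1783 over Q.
[K : Q] = 2

f(x) = x^2 - 1783 factors as (x - √1783)(x + √1783). The splitting field is K = Q(√1783). Since 1783 is squarefree and > 1, it is not a perfect square, so x^2 - 1783 is irreducible over Q and [Q(√1783) : Q] = 2. Hence [K : Q] = 2.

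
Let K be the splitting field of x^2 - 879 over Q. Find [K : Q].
[K : Q] = 2

f(x) = x^2 - 879 factors as (x - √879)(x + √879). The splitting field is K = Q(√879). Since 879 is squarefree and > 1, it is not a perfect square, so x^2 - 879 is irreducible over Q and [Q(√879) : Q] = 2. Hence [K : Q] = 2.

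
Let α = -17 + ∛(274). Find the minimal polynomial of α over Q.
m_α(x) = x^3 + 51x^2 + 867x + 4639

Set β = α + 17 = ∛(274), so β^3 = 274. Then (α + 17)^3 - 274 = 0, i.e. α is a root of g(x) = (x + 17)^3 - 274 = x^3 + 51x^2 + 867x + 4639. Since g(x) = h(x + 17) where h(x) = x^3 - 274, and h is irreducible over Q (because 274 is not a perfect cube, so h has no rational root, and a monic cubic with no rational root is irreducible), g is also irreducible (irreducibility is preserved under the substitution x → x + 17). Hence m_α(x) = x^3 + 51x^2 + 867x + 4639.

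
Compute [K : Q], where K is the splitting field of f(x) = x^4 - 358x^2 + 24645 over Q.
[K : Q] = 4

Solving the quadratic in x^2: x^2 = (358 ± √(358^2 - 4·24645))/2 = (358 ± √29584)/2 = (358 ± 172)/2, giving x^2 = 265 or x^2 = 93. So f(x) = (x^2 - 265)(x^2 - 93) and the roots of f are ±√265, ±√93. Hence the splitting field is K = Q(√265, √93). Since 265 and 93 are distinct squarefree integers > 1, their product 24645 is not a perfect square, so √93 ∉ Q(√265). By the tower law [K:Q] = [Q(√265,√93):Q(√265)] · [Q(√265):Q] = 2 · 2 = 4.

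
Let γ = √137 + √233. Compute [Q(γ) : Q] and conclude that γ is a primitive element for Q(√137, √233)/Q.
[Q(γ) : Q] = 4 (equivalently, Q(γ) = Q(√137, √233))

Obviously Q(γ) ⊆ Q(√137, √233), and [Q(√137, √233):Q] = 4 (since 137, 233 are distinct squarefree integers > 1 with 31921 not a perfect square). To show equality we compute the minimal polynomial of γ. From γ = √137 + √233: γ^2 = 137 + 2√(31921) + 233 = 370 + 2√(31921), so γ^2 - 370 = 2√(31921); squaring, (γ^2 - 370)^2 = 4·31921, i.e. γ^4 - 740γ^2 + 136900 - 127684 = 0, i.e. γ^4 - 740γ^2 + 9216 = 0. So γ is a root of x^4 - 740x^2 + 9216. This polynomial is irreducible over Q: it has no rational root (each ±√137 ± √233 is irrational), and any factorization into two quadratics over Q would force √(31921) ∈ Q (pairing opposite roots) or √137, √233 ∈ Q (other pairings), all impossible. Hence [Q(γ):Q] = 4 = [Q(√137, √233):Q], so Q(γ) = Q(√137, √233).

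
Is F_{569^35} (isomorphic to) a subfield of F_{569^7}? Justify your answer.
No: F_{569^35} is not a subfield of F_{569^7}

F_{p^m} embeds in F_{p^n} iff m | n. Here 35 ∤ 7 (since 7 = 0·35 + 7 with remainder 7 ≠ 0), so F_{569^35} is not a subfield of F_{569^7}. Equivalently: if it were, the tower law would give 35 = [F_{569^35}:F_569] dividing [F_{569^7}:F_569] = 7, contradiction.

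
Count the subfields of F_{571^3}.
F_{571^3} has 2 subfields

The subfields of F_{p^n} are exactly the fields F_{p^d} for d | n (each is the fixed field of the unique index-d subgroup of Gal(F_{p^n}/F_p) ≅ Z/nZ). The divisors of n = 3 are {1, 3}, giving 2 subfields: F_{571^1}, F_{571^3}.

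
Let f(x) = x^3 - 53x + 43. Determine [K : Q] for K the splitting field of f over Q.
[K : Q] = 6

By the rational root test, any rational root of the monic integer polynomial f(x) = x^3 - 53x + 43 must be an integer dividing the constant term 43, i.e. one of ±{1, 43}. Evaluating: f(1) = -9, f(-1) = 95, f(43) = 77271, f(-43) = -77185; none is 0, so f has no rational root and is therefore irreducible over Q (a cubic with no linear factor over a field is irreducible). For an irreducible cubic, the Galois group is A_3 or S_3 according as the discriminant disc(f) = -4a^3 - 27b^2 = -4·(-53)^3 - 27·(43)^2 = 545585 is or is not a square in Q. Here disc(f) = 545585 is not a perfect square in Q, so the Galois group of f over Q is not contained in A_3 and must be all of S_3. The splitting field has degree |S_3| = 6 over Q, so [K : Q] = 6.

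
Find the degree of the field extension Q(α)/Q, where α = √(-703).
[Q(α):Q] = 2

[Q(α):Q] equals the degree of the minimal polynomial of α. Here α^2 = -703 and x^2 + 703 is irreducible (d = -703 is squarefree, ≠ 1, hence not a square), so deg(m_α) = 2. Thus [Q(α):Q] = 2.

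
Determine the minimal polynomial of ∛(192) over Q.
m_α(x) = x^3 - 192

α satisfies α^3 = 192, so x^3 - 192 annihilates α. By the rational root test, a rational root p/q (in lowest terms) of x^3 - 192 would satisfy p^3 = 192 q^3, forcing q = 1 and p^3 = 192; but 192 is not a perfect cube, contradiction. A monic cubic over Q with no rational root is irreducible (any nontrivial factorization would include a linear factor). Hence x^3 - 192 is the minimal polynomial of α, and in particular [Q(α):Q] = 3.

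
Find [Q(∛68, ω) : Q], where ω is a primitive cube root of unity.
[Q(∛68, ω) : Q] = 6

[Q(∛68):Q] = 3 (min poly x^3 - 68, irreducible since 68 is not a perfect cube). [Q(ω):Q] = 2 (min poly x^2 + x + 1). Since Q(∛68) ⊂ R and ω ∉ R, we have ω ∉ Q(∛68), so x^2 + x + 1 remains irreducible over Q(∛68) and [Q(∛68, ω) : Q(∛68)] = 2. By the tower law, [Q(∛68, ω) : Q] = 3 · 2 = 6. (In fact Q(∛68, ω) is the splitting field of x^3 - 68 over Q.)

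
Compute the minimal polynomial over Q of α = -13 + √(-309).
m_α(x) = x^2 + 26x + 478

From α + 13 = √(-309), squaring gives (α + 13)^2 = -309, i.e. α^2 + 26α + 169 = -309, so α^2 + 26α + 478 = 0. The discriminant of x^2 + 26x + 478 is (26)^2 - 4·(478) = 676 - 1912 = -1236, and 4·(-309) is not a perfect square in Q since -309 is squarefree and ≠ 1. Hence x^2 + 26x + 478 is irreducible over Q and is the minimal polynomial of α.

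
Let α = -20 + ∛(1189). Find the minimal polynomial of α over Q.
m_α(x) = x^3 + 60x^2 + 1200x + 6811

Set β = α + 20 = ∛(1189), so β^3 = 1189. Then (α + 20)^3 - 1189 = 0, i.e. α is a root of g(x) = (x + 20)^3 - 1189 = x^3 + 60x^2 + 1200x + 6811. Since g(x) = h(x + 20) where h(x) = x^3 - 1189, and h is irreducible over Q (because 1189 is not a perfect cube, so h has no rational root, and a monic cubic with no rational root is irreducible), g is also irreducible (irreducibility is preserved under the substitution x → x + 20). Hence m_α(x) = x^3 + 60x^2 + 1200x + 6811.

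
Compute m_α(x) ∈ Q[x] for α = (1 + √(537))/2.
m_α(x) = x^2 - x - 134

From 2α - 1 = √(537), squaring gives (2α - 1)^2 = 537, i.e. 4α^2 - 4α + 1 = 537, so α^2 - α + (1 - 537)/4 = 0. Since 537 ≡ 1 (mod 4), (1 - 537)/4 = -134 ∈ Z. The polynomial x^2 - x - 134 has discriminant 1 - 4·(-134) = 537, which is not a perfect square in Q (d = 537 is squarefree and ≠ 1), so x^2 - x - 134 is irreducible over Q. It is the minimal polynomial of α.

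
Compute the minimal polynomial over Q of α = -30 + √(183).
m_α(x) = x^2 + 60x + 717

From α + 30 = √(183), squaring gives (α + 30)^2 = 183, i.e. α^2 + 60α + 900 = 183, so α^2 + 60α + 717 = 0. The discriminant of x^2 + 60x + 717 is (60)^2 - 4·(717) = 3600 - 2868 = 732, and 4·(183) is not a perfect square in Q since 183 is squarefree and ≠ 1. Hence x^2 + 60x + 717 is irreducible over Q and is the minimal polynomial of α.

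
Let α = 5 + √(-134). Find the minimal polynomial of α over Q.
m_α(x) = x^2 - 10x + 159

From α - 5 = √(-134), squaring gives (α - 5)^2 = -134, i.e. α^2 - 10α + 25 = -134, so α^2 - 10α + 159 = 0. The discriminant of x^2 - 10x + 159 is (-10)^2 - 4·(159) = 100 - 636 = -536, and 4·(-134) is not a perfect square in Q since -134 is squarefree and ≠ 1. Hence x^2 - 10x + 159 is irreducible over Q and is the minimal polynomial of α.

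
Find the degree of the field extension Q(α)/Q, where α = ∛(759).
[Q(α):Q] = 3

The minimal polynomial of α is x^3 - 759, irreducible over Q since 759 is not a perfect cube (so x^3 - 759 has no rational root). Hence [Q(α):Q] = deg(m_α) = 3.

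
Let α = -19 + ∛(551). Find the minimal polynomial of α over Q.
m_α(x) = x^3 + 57x^2 + 1083x + 6308

Set β = α + 19 = ∛(551), so β^3 = 551. Then (α + 19)^3 - 551 = 0, i.e. α is a root of g(x) = (x + 19)^3 - 551 = x^3 + 57x^2 + 1083x + 6308. Since g(x) = h(x + 19) where h(x) = x^3 - 551, and h is irreducible over Q (because 551 is not a perfect cube, so h has no rational root, and a monic cubic with no rational root is irreducible), g is also irreducible (irreducibility is preserved under the substitution x → x + 19). Hence m_α(x) = x^3 + 57x^2 + 1083x + 6308.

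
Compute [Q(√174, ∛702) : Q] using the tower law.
[Q(√174, ∛702) : Q] = 6

Let L = Q(√174, ∛702). Since Q(√174) ⊂ L and [Q(√174):Q] = 2, the tower law gives 2 | [L:Q]. Likewise Q(∛702) ⊂ L with [Q(∛702):Q] = 3 (because 702 is not a perfect cube), so 3 | [L:Q]. As gcd(2,3) = 1, [L:Q] is divisible by 6. Conversely L is generated over Q by √174 and ∛702, so [L:Q] ≤ 2·3 = 6. Therefore [Q(√174, ∛702) : Q] = 6.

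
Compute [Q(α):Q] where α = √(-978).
[Q(α):Q] = 2

[Q(α):Q] equals the degree of the minimal polynomial of α. Here α^2 = -978 and x^2 + 978 is irreducible (d = -978 is squarefree, ≠ 1, hence not a square), so deg(m_α) = 2. Thus [Q(α):Q] = 2.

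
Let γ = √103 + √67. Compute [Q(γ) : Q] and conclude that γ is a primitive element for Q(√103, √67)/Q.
[Q(γ) : Q] = 4 (equivalently, Q(γ) = Q(√103, √67))

Obviously Q(γ) ⊆ Q(√103, √67), and [Q(√103, √67):Q] = 4 (since 103, 67 are distinct squarefree integers > 1 with 6901 not a perfect square). To show equality we compute the minimal polynomial of γ. From γ = √103 + √67: γ^2 = 103 + 2√(6901) + 67 = 170 + 2√(6901), so γ^2 - 170 = 2√(6901); squaring, (γ^2 - 170)^2 = 4·6901, i.e. γ^4 - 340γ^2 + 28900 - 27604 = 0, i.e. γ^4 - 340γ^2 + 1296 = 0. So γ is a root of x^4 - 340x^2 + 1296. This polynomial is irreducible over Q: it has no rational root (each ±√103 ± √67 is irrational), and any factorization into two quadratics over Q would force √(6901) ∈ Q (pairing opposite roots) or √103, √67 ∈ Q (other pairings), all impossible. Hence [Q(γ):Q] = 4 = [Q(√103, √67):Q], so Q(γ) = Q(√103, √67).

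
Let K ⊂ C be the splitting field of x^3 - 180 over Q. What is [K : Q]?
[K : Q] = 6

The roots of x^3 - 180 are ∛180, ω∛180, ω^2∛180 where ω = e^(2πi/3) is a primitive cube root of unity, so K = Q(∛180, ω). Now [Q(∛180):Q] = 3 (since 180 is not a perfect cube, x^3 - 180 is irreducible) and [Q(ω):Q] = 2. Both 2 and 3 divide [K:Q], and [K:Q] ≤ 3·2 = 6, so [K:Q] = 6. (Equivalently: Q(∛180) ⊂ R but ω ∉ R, so [K : Q(∛180)] = 2.)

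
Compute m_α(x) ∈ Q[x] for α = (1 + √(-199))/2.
m_α(x) = x^2 - x + 50

From 2α - 1 = √(-199), squaring gives (2α - 1)^2 = -199, i.e. 4α^2 - 4α + 1 = -199, so α^2 - α + (1 + 199)/4 = 0. Since -199 ≡ 1 (mod 4), (1 + 199)/4 = 50 ∈ Z. The polynomial x^2 - x + 50 has discriminant 1 - 4·(50) = -199, which is not a perfect square in Q (d = -199 is squarefree and ≠ 1), so x^2 - x + 50 is irreducible over Q. It is the minimal polynomial of α.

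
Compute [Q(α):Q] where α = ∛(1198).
[Q(α):Q] = 3

The minimal polynomial of α is x^3 - 1198, irreducible over Q since 1198 is not a perfect cube (so x^3 - 1198 has no rational root). Hence [Q(α):Q] = deg(m_α) = 3.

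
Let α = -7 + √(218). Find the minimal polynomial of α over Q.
m_α(x) = x^2 + 14x - 169

From α + 7 = √(218), squaring gives (α + 7)^2 = 218, i.e. α^2 + 14α + 49 = 218, so α^2 + 14α - 169 = 0. The discriminant of x^2 + 14x - 169 is (14)^2 - 4·(-169) = 196 + 676 = 872, and 4·(218) is not a perfect square in Q since 218 is squarefree and ≠ 1. Hence x^2 + 14x - 169 is irreducible over Q and is the minimal polynomial of α.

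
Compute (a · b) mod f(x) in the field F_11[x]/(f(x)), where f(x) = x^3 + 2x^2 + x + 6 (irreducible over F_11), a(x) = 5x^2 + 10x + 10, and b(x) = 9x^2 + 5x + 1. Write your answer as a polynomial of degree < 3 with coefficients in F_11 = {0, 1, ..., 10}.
a · b ≡ 6x^2 + 7x + 3 (mod f(x))

Multiply in F_11[x]: a(x)·b(x) = (5x^2 + 10x + 10)·(9x^2 + 5x + 1) = x^4 + 5x^3 + 2x^2 + 5x + 10. This has degree ≥ 3, so divide by f(x) over F_11: x^4 + 5x^3 + 2x^2 + 5x + 10 = (x + 3)·(x^3 + 2x^2 + x + 6) + (6x^2 + 7x + 3). Hence a·b ≡ 6x^2 + 7x + 3 (mod f). (F_11[x]/(f) is a field with 11^3 = 1331 elements since f is irreducible of degree 3.)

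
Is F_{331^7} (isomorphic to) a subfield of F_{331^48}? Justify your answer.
No: F_{331^7} is not a subfield of F_{331^48}

F_{p^m} embeds in F_{p^n} iff m | n. Here 7 ∤ 48 (since 48 = 6·7 + 6 with remainder 6 ≠ 0), so F_{331^7} is not a subfield of F_{331^48}. Equivalently: if it were, the tower law would give 7 = [F_{331^7}:F_331] dividing [F_{331^48}:F_331] = 48, contradiction.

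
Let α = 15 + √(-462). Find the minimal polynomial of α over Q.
m_α(x) = x^2 - 30x + 687

From α - 15 = √(-462), squaring gives (α - 15)^2 = -462, i.e. α^2 - 30α + 225 = -462, so α^2 - 30α + 687 = 0. The discriminant of x^2 - 30x + 687 is (-30)^2 - 4·(687) = 900 - 2748 = -1848, and 4·(-462) is not a perfect square in Q since -462 is squarefree and ≠ 1. Hence x^2 - 30x + 687 is irreducible over Q and is the minimal polynomial of α.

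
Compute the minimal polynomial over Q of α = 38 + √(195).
m_α(x) = x^2 - 76x + 1249

From α - 38 = √(195), squaring gives (α - 38)^2 = 195, i.e. α^2 - 76α + 1444 = 195, so α^2 - 76α + 1249 = 0. The discriminant of x^2 - 76x + 1249 is (-76)^2 - 4·(1249) = 5776 - 4996 = 780, and 4·(195) is not a perfect square in Q since 195 is squarefree and ≠ 1. Hence x^2 - 76x + 1249 is irreducible over Q and is the minimal polynomial of α.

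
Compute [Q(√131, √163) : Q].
[Q(√131, √163) : Q] = 4

[Q(√131):Q] = 2 (min poly x^2 - 131, irreducible since 131 is squarefree > 1). For the top step, suppose √163 ∈ Q(√131), say √163 = c + d√131 with c, d ∈ Q. Squaring: 163 = c^2 + 131d^2 + 2cd√131. Since √131 ∉ Q this forces 2cd = 0. If d = 0 then √163 = c ∈ Q, contradicting 163 squarefree > 1. If c = 0 then 163 = 131d^2, so 131·163 = (131d)^2 is a perfect square in Q — but 131·163 = 21353 is not a perfect square (since 131 and 163 are distinct squarefree integers). Contradiction. Hence √163 ∉ Q(√131), so x^2 - 163 stays irreducible over Q(√131) and [Q(√131, √163) : Q(√131)] = 2. By the tower law, [Q(√131, √163) : Q] = 2 · 2 = 4.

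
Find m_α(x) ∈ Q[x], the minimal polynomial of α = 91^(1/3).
m_α(x) = x^3 - 91

α satisfies α^3 = 91, so x^3 - 91 annihilates α. By the rational root test, a rational root p/q (in lowest terms) of x^3 - 91 would satisfy p^3 = 91 q^3, forcing q = 1 and p^3 = 91; but 91 is not a perfect cube, contradiction. A monic cubic over Q with no rational root is irreducible (any nontrivial factorization would include a linear factor). Hence x^3 - 91 is the minimal polynomial of α, and in particular [Q(α):Q] = 3.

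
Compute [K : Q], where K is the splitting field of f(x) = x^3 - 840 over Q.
[K : Q] = 6

The roots of x^3 - 840 are ∛840, ω∛840, ω^2∛840 where ω = e^(2πi/3) is a primitive cube root of unity, so K = Q(∛840, ω). Now [Q(∛840):Q] = 3 (since 840 is not a perfect cube, x^3 - 840 is irreducible) and [Q(ω):Q] = 2. Both 2 and 3 divide [K:Q], and [K:Q] ≤ 3·2 = 6, so [K:Q] = 6. (Equivalently: Q(∛840) ⊂ R but ω ∉ R, so [K : Q(∛840)] = 2.)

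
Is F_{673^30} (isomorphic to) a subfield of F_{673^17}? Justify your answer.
No: F_{673^30} is not a subfield of F_{673^17}

F_{p^m} embeds in F_{p^n} iff m | n. Here 30 ∤ 17 (since 17 = 0·30 + 17 with remainder 17 ≠ 0), so F_{673^30} is not a subfield of F_{673^17}. Equivalently: if it were, the tower law would give 30 = [F_{673^30}:F_673] dividing [F_{673^17}:F_673] = 17, contradiction.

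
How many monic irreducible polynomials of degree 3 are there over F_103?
There are 364208 monic irreducible polynomials of degree 3 over F_103

Each element of F_{103^3} that lies in no proper subfield is a root of exactly one monic irreducible of degree 3 over F_103, and each such polynomial has 3 distinct roots in F_{103^3}. By Möbius inversion the count is N_103(3) = (1/3) Σ_{d|3} μ(3/d) · 103^d = (1/3)(μ(3)·103^1 + μ(1)·103^3) = 1092624/3 = 364208.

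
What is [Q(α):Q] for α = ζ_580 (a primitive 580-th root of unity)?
[Q(α):Q] = 224

The minimal polynomial of ζ_580 over Q is the 580-th cyclotomic polynomial Φ_580(x), which is irreducible over Q and has degree φ(580) = 224. Hence [Q(α):Q] = φ(580) = 224.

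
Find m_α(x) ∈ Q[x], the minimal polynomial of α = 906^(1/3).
m_α(x) = x^3 - 906

α satisfies α^3 = 906, so x^3 - 906 annihilates α. By the rational root test, a rational root p/q (in lowest terms) of x^3 - 906 would satisfy p^3 = 906 q^3, forcing q = 1 and p^3 = 906; but 906 is not a perfect cube, contradiction. A monic cubic over Q with no rational root is irreducible (any nontrivial factorization would include a linear factor). Hence x^3 - 906 is the minimal polynomial of α, and in particular [Q(α):Q] = 3.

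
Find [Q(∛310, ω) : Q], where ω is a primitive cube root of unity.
[Q(∛310, ω) : Q] = 6

[Q(∛310):Q] = 3 (min poly x^3 - 310, irreducible since 310 is not a perfect cube). [Q(ω):Q] = 2 (min poly x^2 + x + 1). Since Q(∛310) ⊂ R and ω ∉ R, we have ω ∉ Q(∛310), so x^2 + x + 1 remains irreducible over Q(∛310) and [Q(∛310, ω) : Q(∛310)] = 2. By the tower law, [Q(∛310, ω) : Q] = 3 · 2 = 6. (In fact Q(∛310, ω) is the splitting field of x^3 - 310 over Q.)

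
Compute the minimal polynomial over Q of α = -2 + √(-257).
m_α(x) = x^2 + 4x + 261

From α + 2 = √(-257), squaring gives (α + 2)^2 = -257, i.e. α^2 + 4α + 4 = -257, so α^2 + 4α + 261 = 0. The discriminant of x^2 + 4x + 261 is (4)^2 - 4·(261) = 16 - 1044 = -1028, and 4·(-257) is not a perfect square in Q since -257 is squarefree and ≠ 1. Hence x^2 + 4x + 261 is irreducible over Q and is the minimal polynomial of α.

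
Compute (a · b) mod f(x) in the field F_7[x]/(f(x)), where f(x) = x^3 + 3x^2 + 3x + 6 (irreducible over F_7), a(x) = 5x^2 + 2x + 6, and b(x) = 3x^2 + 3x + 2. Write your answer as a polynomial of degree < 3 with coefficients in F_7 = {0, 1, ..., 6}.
a · b ≡ 5x^2 + 4x + 2 (mod f(x))

Multiply in F_7[x]: a(x)·b(x) = (5x^2 + 2x + 6)·(3x^2 + 3x + 2) = x^4 + 6x^2 + x + 5. This has degree ≥ 3, so divide by f(x) over F_7: x^4 + 6x^2 + x + 5 = (x + 4)·(x^3 + 3x^2 + 3x + 6) + (5x^2 + 4x + 2). Hence a·b ≡ 5x^2 + 4x + 2 (mod f). (F_7[x]/(f) is a field with 7^3 = 343 elements since f is irreducible of degree 3.)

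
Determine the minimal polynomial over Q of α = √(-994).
m_α(x) = x^2 + 994

α satisfies α^2 + 994 = 0, so x^2 + 994 annihilates α. Since d = -994 is squarefree and ≠ 1, it is not a perfect square in Q, so x^2 + 994 has no rational root and is therefore irreducible over Q (a degree-2 polynomial over a field is irreducible iff it has no root). Hence m_α(x) = x^2 + 994.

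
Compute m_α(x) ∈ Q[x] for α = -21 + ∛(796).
m_α(x) = x^3 + 63x^2 + 1323x + 8465

Set β = α + 21 = ∛(796), so β^3 = 796. Then (α + 21)^3 - 796 = 0, i.e. α is a root of g(x) = (x + 21)^3 - 796 = x^3 + 63x^2 + 1323x + 8465. Since g(x) = h(x + 21) where h(x) = x^3 - 796, and h is irreducible over Q (because 796 is not a perfect cube, so h has no rational root, and a monic cubic with no rational root is irreducible), g is also irreducible (irreducibility is preserved under the substitution x → x + 21). Hence m_α(x) = x^3 + 63x^2 + 1323x + 8465.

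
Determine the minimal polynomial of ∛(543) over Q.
m_α(x) = x^3 - 543

α satisfies α^3 = 543, so x^3 - 543 annihilates α. By the rational root test, a rational root p/q (in lowest terms) of x^3 - 543 would satisfy p^3 = 543 q^3, forcing q = 1 and p^3 = 543; but 543 is not a perfect cube, contradiction. A monic cubic over Q with no rational root is irreducible (any nontrivial factorization would include a linear factor). Hence x^3 - 543 is the minimal polynomial of α, and in particular [Q(α):Q] = 3.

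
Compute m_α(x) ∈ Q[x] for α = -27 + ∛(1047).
m_α(x) = x^3 + 81x^2 + 2187x + 18636

Set β = α + 27 = ∛(1047), so β^3 = 1047. Then (α + 27)^3 - 1047 = 0, i.e. α is a root of g(x) = (x + 27)^3 - 1047 = x^3 + 81x^2 + 2187x + 18636. Since g(x) = h(x + 27) where h(x) = x^3 - 1047, and h is irreducible over Q (because 1047 is not a perfect cube, so h has no rational root, and a monic cubic with no rational root is irreducible), g is also irreducible (irreducibility is preserved under the substitution x → x + 27). Hence m_α(x) = x^3 + 81x^2 + 2187x + 18636.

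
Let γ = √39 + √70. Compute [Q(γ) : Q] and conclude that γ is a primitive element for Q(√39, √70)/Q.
[Q(γ) : Q] = 4 (equivalently, Q(γ) = Q(√39, √70))

Obviously Q(γ) ⊆ Q(√39, √70), and [Q(√39, √70):Q] = 4 (since 39, 70 are distinct squarefree integers > 1 with 2730 not a perfect square). To show equality we compute the minimal polynomial of γ. From γ = √39 + √70: γ^2 = 39 + 2√(2730) + 70 = 109 + 2√(2730), so γ^2 - 109 = 2√(2730); squaring, (γ^2 - 109)^2 = 4·2730, i.e. γ^4 - 218γ^2 + 11881 - 10920 = 0, i.e. γ^4 - 218γ^2 + 961 = 0. So γ is a root of x^4 - 218x^2 + 961. This polynomial is irreducible over Q: it has no rational root (each ±√39 ± √70 is irrational), and any factorization into two quadratics over Q would force √(2730) ∈ Q (pairing opposite roots) or √39, √70 ∈ Q (other pairings), all impossible. Hence [Q(γ):Q] = 4 = [Q(√39, √70):Q], so Q(γ) = Q(√39, √70).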